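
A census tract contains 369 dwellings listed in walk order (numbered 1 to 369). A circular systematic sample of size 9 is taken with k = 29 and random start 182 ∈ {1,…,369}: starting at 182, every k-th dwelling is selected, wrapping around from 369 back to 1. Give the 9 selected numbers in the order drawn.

Selection 1: 182
Selection 2: 182 + 29 = 211
Selection 3: 211 + 29 = 240
Selection 4: 240 + 29 = 269
Selection 5: 269 + 29 = 298
Selection 6: 298 + 29 = 327
Selection 7: 327 + 29 = 356
Selection 8: 356 + 29 = 385 → 385 − 369 = 16
Selection 9: 16 + 29 = 45

182, 211, 240, 269, 298, 327, 356, 16, 45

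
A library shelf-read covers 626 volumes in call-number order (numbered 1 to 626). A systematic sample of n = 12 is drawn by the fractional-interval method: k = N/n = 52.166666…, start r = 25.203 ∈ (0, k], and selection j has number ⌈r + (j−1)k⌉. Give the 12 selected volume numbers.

26, 78, 130, 182, 234, 287, 339, 391, 443, 495, 547, 600

j=1: r + 0k = 25.203 → ⌈·⌉ = 26
j=2: r + 1k = 77.369666… → ⌈·⌉ = 78
j=3: r + 2k = 129.536333… → ⌈·⌉ = 130
j=4: r + 3k = 181.703 → ⌈·⌉ = 182
j=5: r + 4k = 233.869666… → ⌈·⌉ = 234
j=6: r + 5k = 286.036333… → ⌈·⌉ = 287
j=7: r + 6k = 338.203 → ⌈·⌉ = 339
j=8: r + 7k = 390.369666… → ⌈·⌉ = 391
j=9: r + 8k = 442.536333… → ⌈·⌉ = 443
j=10: r + 9k = 494.703 → ⌈·⌉ = 495
j=11: r + 10k = 546.869666… → ⌈·⌉ = 547
j=12: r + 11k = 599.036333… → ⌈·⌉ = 600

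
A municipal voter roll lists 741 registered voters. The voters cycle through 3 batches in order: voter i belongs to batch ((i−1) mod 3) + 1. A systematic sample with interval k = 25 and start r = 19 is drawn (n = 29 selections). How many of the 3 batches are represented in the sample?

Consecutive selections differ by k = 25, so their batch numbers differ by 25 mod 3 = 1.
gcd(25, 3) = 1, so the sample visits 3/1 = 3 distinct residues mod 3.
Start 19 is batch 1; the batches hit are 1, 2, 3.

3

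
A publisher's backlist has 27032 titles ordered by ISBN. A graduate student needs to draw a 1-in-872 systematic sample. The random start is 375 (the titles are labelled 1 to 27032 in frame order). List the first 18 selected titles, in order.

title 1: 375
title 2: 375 + 872 = 1247
title 3: 1247 + 872 = 2119
title 4: 2119 + 872 = 2991
title 5: 2991 + 872 = 3863
title 6: 3863 + 872 = 4735
title 7: 4735 + 872 = 5607
title 8: 5607 + 872 = 6479
title 9: 6479 + 872 = 7351
title 10: 7351 + 872 = 8223
title 11: 8223 + 872 = 9095
title 12: 9095 + 872 = 9967
title 13: 9967 + 872 = 10839
title 14: 10839 + 872 = 11711
title 15: 11711 + 872 = 12583
title 16: 12583 + 872 = 13455
title 17: 13455 + 872 = 14327
title 18: 14327 + 872 = 15199

375, 1247, 2119, 2991, 3863, 4735, 5607, 6479, 7351, 8223, 9095, 9967, 10839, 11711, 12583, 13455, 14327, 15199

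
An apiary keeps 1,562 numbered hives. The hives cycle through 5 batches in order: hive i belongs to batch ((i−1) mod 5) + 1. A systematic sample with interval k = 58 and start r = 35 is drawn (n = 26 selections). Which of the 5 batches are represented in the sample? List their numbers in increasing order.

Consecutive selections differ by k = 58, so their batch numbers differ by 58 mod 5 = 3.
gcd(58, 5) = 1, so the sample visits 5/1 = 5 distinct residues mod 5.
Start 35 is batch 5; the batches hit are 1, 2, 3, 4, 5.

1, 2, 3, 4, 5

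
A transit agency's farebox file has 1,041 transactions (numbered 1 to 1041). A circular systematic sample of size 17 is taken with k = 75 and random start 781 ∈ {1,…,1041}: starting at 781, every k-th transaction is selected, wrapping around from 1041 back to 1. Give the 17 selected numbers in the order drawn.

781, 856, 931, 1006, 40, 115, 190, 265, 340, 415, 490, 565, 640, 715, 790, 865, 940

Selection 1: 781
Selection 2: 781 + 75 = 856
Selection 3: 856 + 75 = 931
Selection 4: 931 + 75 = 1006
Selection 5: 1006 + 75 = 1081 → 1081 − 1041 = 40
Selection 6: 40 + 75 = 115
Selection 7: 115 + 75 = 190
Selection 8: 190 + 75 = 265
Selection 9: 265 + 75 = 340
Selection 10: 340 + 75 = 415
Selection 11: 415 + 75 = 490
Selection 12: 490 + 75 = 565
Selection 13: 565 + 75 = 640
Selection 14: 640 + 75 = 715
Selection 15: 715 + 75 = 790
Selection 16: 790 + 75 = 865
Selection 17: 865 + 75 = 940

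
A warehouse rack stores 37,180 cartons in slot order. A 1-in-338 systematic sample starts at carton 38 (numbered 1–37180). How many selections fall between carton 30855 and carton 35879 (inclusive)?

k = 338
First selection ≥ 30855: 38 + ⌈(30855−38)/338⌉·338 = 38 + 92×338 = 31134
Last selection ≤ 35879: 38 + ⌊(35879−38)/338⌋·338 = 38 + 106×338 = 35866
Count = 106 − 92 + 1 = 15

15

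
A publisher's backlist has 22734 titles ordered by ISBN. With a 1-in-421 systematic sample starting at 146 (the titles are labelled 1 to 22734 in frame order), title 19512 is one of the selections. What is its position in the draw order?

47

k = 421
position = (19512 − 146)/421 + 1 = 19366/421 + 1 = 46 + 1 = 47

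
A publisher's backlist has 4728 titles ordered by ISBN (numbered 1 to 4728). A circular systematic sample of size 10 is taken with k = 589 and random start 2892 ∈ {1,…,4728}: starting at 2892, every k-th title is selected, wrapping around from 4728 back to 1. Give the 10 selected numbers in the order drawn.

2892, 3481, 4070, 4659, 520, 1109, 1698, 2287, 2876, 3465

Selection 1: 2892
Selection 2: 2892 + 589 = 3481
Selection 3: 3481 + 589 = 4070
Selection 4: 4070 + 589 = 4659
Selection 5: 4659 + 589 = 5248 → 5248 − 4728 = 520
Selection 6: 520 + 589 = 1109
Selection 7: 1109 + 589 = 1698
Selection 8: 1698 + 589 = 2287
Selection 9: 2287 + 589 = 2876
Selection 10: 2876 + 589 = 3465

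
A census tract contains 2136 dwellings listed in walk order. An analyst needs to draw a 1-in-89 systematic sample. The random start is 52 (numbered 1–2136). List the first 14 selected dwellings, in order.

52, 141, 230, 319, 408, 497, 586, 675, 764, 853, 942, 1031, 1120, 1209

dwelling 1: 52
dwelling 2: 52 + 89 = 141
dwelling 3: 141 + 89 = 230
dwelling 4: 230 + 89 = 319
dwelling 5: 319 + 89 = 408
dwelling 6: 408 + 89 = 497
dwelling 7: 497 + 89 = 586
dwelling 8: 586 + 89 = 675
dwelling 9: 675 + 89 = 764
dwelling 10: 764 + 89 = 853
dwelling 11: 853 + 89 = 942
dwelling 12: 942 + 89 = 1031
dwelling 13: 1031 + 89 = 1120
dwelling 14: 1120 + 89 = 1209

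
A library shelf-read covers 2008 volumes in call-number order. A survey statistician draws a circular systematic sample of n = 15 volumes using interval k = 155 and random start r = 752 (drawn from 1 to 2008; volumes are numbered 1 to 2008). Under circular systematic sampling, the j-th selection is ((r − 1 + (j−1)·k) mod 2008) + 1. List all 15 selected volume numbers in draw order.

Selection 1: 752
Selection 2: 752 + 155 = 907
Selection 3: 907 + 155 = 1062
Selection 4: 1062 + 155 = 1217
Selection 5: 1217 + 155 = 1372
Selection 6: 1372 + 155 = 1527
Selection 7: 1527 + 155 = 1682
Selection 8: 1682 + 155 = 1837
Selection 9: 1837 + 155 = 1992
Selection 10: 1992 + 155 = 2147 → 2147 − 2008 = 139
Selection 11: 139 + 155 = 294
Selection 12: 294 + 155 = 449
Selection 13: 449 + 155 = 604
Selection 14: 604 + 155 = 759
Selection 15: 759 + 155 = 914

752, 907, 1062, 1217, 1372, 1527, 1682, 1837, 1992, 139, 294, 449, 604, 759, 914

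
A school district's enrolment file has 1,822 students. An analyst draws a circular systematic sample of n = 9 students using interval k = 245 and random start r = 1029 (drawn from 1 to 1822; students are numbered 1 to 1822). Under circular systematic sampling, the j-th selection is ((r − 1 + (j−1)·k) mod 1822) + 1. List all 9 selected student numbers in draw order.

Selection 1: 1029
Selection 2: 1029 + 245 = 1274
Selection 3: 1274 + 245 = 1519
Selection 4: 1519 + 245 = 1764
Selection 5: 1764 + 245 = 2009 → 2009 − 1822 = 187
Selection 6: 187 + 245 = 432
Selection 7: 432 + 245 = 677
Selection 8: 677 + 245 = 922
Selection 9: 922 + 245 = 1167

1029, 1274, 1519, 1764, 187, 432, 677, 922, 1167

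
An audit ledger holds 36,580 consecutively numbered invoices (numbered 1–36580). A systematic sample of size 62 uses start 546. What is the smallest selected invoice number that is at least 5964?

6446

k = 36580/62 = 590
Steps past start: ⌈(5964 − 546)/590⌉ = ⌈5418/590⌉ = 10
Selected invoice: 546 + 10×590 = 6446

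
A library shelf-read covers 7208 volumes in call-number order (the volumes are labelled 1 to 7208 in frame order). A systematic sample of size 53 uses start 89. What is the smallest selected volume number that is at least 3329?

3353

k = 7208/53 = 136
Steps past start: ⌈(3329 − 89)/136⌉ = ⌈3240/136⌉ = 24
Selected volume: 89 + 24×136 = 3353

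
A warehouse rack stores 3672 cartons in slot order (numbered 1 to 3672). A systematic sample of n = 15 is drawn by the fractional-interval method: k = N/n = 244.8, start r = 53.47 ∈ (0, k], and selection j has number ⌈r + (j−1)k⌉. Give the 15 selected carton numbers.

j=1: r + 0k = 53.47 → ⌈·⌉ = 54
j=2: r + 1k = 298.27 → ⌈·⌉ = 299
j=3: r + 2k = 543.07 → ⌈·⌉ = 544
j=4: r + 3k = 787.87 → ⌈·⌉ = 788
j=5: r + 4k = 1032.67 → ⌈·⌉ = 1033
j=6: r + 5k = 1277.47 → ⌈·⌉ = 1278
j=7: r + 6k = 1522.27 → ⌈·⌉ = 1523
j=8: r + 7k = 1767.07 → ⌈·⌉ = 1768
j=9: r + 8k = 2011.87 → ⌈·⌉ = 2012
j=10: r + 9k = 2256.67 → ⌈·⌉ = 2257
j=11: r + 10k = 2501.47 → ⌈·⌉ = 2502
j=12: r + 11k = 2746.27 → ⌈·⌉ = 2747
j=13: r + 12k = 2991.07 → ⌈·⌉ = 2992
j=14: r + 13k = 3235.87 → ⌈·⌉ = 3236
j=15: r + 14k = 3480.67 → ⌈·⌉ = 3481

54, 299, 544, 788, 1033, 1278, 1523, 1768, 2012, 2257, 2502, 2747, 2992, 3236, 3481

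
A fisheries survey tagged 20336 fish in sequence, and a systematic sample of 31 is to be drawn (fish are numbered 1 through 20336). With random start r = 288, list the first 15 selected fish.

288, 944, 1600, 2256, 2912, 3568, 4224, 4880, 5536, 6192, 6848, 7504, 8160, 8816, 9472

k = N/n = 20336/31 = 656
fish 1: 288
fish 2: 288 + 656 = 944
fish 3: 944 + 656 = 1600
fish 4: 1600 + 656 = 2256
fish 5: 2256 + 656 = 2912
fish 6: 2912 + 656 = 3568
fish 7: 3568 + 656 = 4224
fish 8: 4224 + 656 = 4880
fish 9: 4880 + 656 = 5536
fish 10: 5536 + 656 = 6192
fish 11: 6192 + 656 = 6848
fish 12: 6848 + 656 = 7504
fish 13: 7504 + 656 = 8160
fish 14: 8160 + 656 = 8816
fish 15: 8816 + 656 = 9472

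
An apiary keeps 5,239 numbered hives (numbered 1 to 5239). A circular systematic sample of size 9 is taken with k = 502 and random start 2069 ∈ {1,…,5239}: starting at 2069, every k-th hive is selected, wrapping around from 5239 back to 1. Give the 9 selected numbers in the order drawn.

Selection 1: 2069
Selection 2: 2069 + 502 = 2571
Selection 3: 2571 + 502 = 3073
Selection 4: 3073 + 502 = 3575
Selection 5: 3575 + 502 = 4077
Selection 6: 4077 + 502 = 4579
Selection 7: 4579 + 502 = 5081
Selection 8: 5081 + 502 = 5583 → 5583 − 5239 = 344
Selection 9: 344 + 502 = 846

2069, 2571, 3073, 3575, 4077, 4579, 5081, 344, 846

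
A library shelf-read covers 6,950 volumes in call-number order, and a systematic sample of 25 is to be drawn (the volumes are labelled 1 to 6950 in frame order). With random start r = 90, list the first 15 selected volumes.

90, 368, 646, 924, 1202, 1480, 1758, 2036, 2314, 2592, 2870, 3148, 3426, 3704, 3982

k = N/n = 6950/25 = 278
volume 1: 90
volume 2: 90 + 278 = 368
volume 3: 368 + 278 = 646
volume 4: 646 + 278 = 924
volume 5: 924 + 278 = 1202
volume 6: 1202 + 278 = 1480
volume 7: 1480 + 278 = 1758
volume 8: 1758 + 278 = 2036
volume 9: 2036 + 278 = 2314
volume 10: 2314 + 278 = 2592
volume 11: 2592 + 278 = 2870
volume 12: 2870 + 278 = 3148
volume 13: 3148 + 278 = 3426
volume 14: 3426 + 278 = 3704
volume 15: 3704 + 278 = 3982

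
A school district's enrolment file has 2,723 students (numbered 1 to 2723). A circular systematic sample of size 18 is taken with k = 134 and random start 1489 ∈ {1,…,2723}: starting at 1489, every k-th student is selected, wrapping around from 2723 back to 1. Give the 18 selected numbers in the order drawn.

Selection 1: 1489
Selection 2: 1489 + 134 = 1623
Selection 3: 1623 + 134 = 1757
Selection 4: 1757 + 134 = 1891
Selection 5: 1891 + 134 = 2025
Selection 6: 2025 + 134 = 2159
Selection 7: 2159 + 134 = 2293
Selection 8: 2293 + 134 = 2427
Selection 9: 2427 + 134 = 2561
Selection 10: 2561 + 134 = 2695
Selection 11: 2695 + 134 = 2829 → 2829 − 2723 = 106
Selection 12: 106 + 134 = 240
Selection 13: 240 + 134 = 374
Selection 14: 374 + 134 = 508
Selection 15: 508 + 134 = 642
Selection 16: 642 + 134 = 776
Selection 17: 776 + 134 = 910
Selection 18: 910 + 134 = 1044

1489, 1623, 1757, 1891, 2025, 2159, 2293, 2427, 2561, 2695, 106, 240, 374, 508, 642, 776, 910, 1044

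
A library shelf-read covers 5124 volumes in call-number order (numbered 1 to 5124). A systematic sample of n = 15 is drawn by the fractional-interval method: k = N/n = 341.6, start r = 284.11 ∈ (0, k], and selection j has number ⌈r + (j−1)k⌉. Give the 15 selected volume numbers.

285, 626, 968, 1309, 1651, 1993, 2334, 2676, 3017, 3359, 3701, 4042, 4384, 4725, 5067

j=1: r + 0k = 284.11 → ⌈·⌉ = 285
j=2: r + 1k = 625.71 → ⌈·⌉ = 626
j=3: r + 2k = 967.31 → ⌈·⌉ = 968
j=4: r + 3k = 1308.91 → ⌈·⌉ = 1309
j=5: r + 4k = 1650.51 → ⌈·⌉ = 1651
j=6: r + 5k = 1992.11 → ⌈·⌉ = 1993
j=7: r + 6k = 2333.71 → ⌈·⌉ = 2334
j=8: r + 7k = 2675.31 → ⌈·⌉ = 2676
j=9: r + 8k = 3016.91 → ⌈·⌉ = 3017
j=10: r + 9k = 3358.51 → ⌈·⌉ = 3359
j=11: r + 10k = 3700.11 → ⌈·⌉ = 3701
j=12: r + 11k = 4041.71 → ⌈·⌉ = 4042
j=13: r + 12k = 4383.31 → ⌈·⌉ = 4384
j=14: r + 13k = 4724.91 → ⌈·⌉ = 4725
j=15: r + 14k = 5066.51 → ⌈·⌉ = 5067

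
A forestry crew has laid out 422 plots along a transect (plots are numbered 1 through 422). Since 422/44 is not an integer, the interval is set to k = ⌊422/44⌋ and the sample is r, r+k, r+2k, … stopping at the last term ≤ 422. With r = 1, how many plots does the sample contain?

47

k = ⌊422/44⌋ = 9
Achieved size = ⌊(422 − 1)/9⌋ + 1 = ⌊421/9⌋ + 1 = 46 + 1 = 47
(last selection: 1 + 46×9 = 415 ≤ 422; next would be 424 > 422)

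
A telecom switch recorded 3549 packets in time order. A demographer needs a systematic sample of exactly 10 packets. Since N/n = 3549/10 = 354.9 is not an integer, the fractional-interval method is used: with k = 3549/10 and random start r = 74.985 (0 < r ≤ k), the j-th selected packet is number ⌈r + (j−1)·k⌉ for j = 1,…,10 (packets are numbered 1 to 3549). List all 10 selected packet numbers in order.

j=1: r + 0k = 74.985 → ⌈·⌉ = 75
j=2: r + 1k = 429.885 → ⌈·⌉ = 430
j=3: r + 2k = 784.785 → ⌈·⌉ = 785
j=4: r + 3k = 1139.685 → ⌈·⌉ = 1140
j=5: r + 4k = 1494.585 → ⌈·⌉ = 1495
j=6: r + 5k = 1849.485 → ⌈·⌉ = 1850
j=7: r + 6k = 2204.385 → ⌈·⌉ = 2205
j=8: r + 7k = 2559.285 → ⌈·⌉ = 2560
j=9: r + 8k = 2914.185 → ⌈·⌉ = 2915
j=10: r + 9k = 3269.085 → ⌈·⌉ = 3270

75, 430, 785, 1140, 1495, 1850, 2205, 2560, 2915, 3270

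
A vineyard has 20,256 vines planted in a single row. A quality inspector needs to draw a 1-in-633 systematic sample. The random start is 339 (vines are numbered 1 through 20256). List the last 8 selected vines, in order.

25th selection = 339 + 24×633 = 15531
26th: 15531 + 633 = 16164
27th: 16164 + 633 = 16797
28th: 16797 + 633 = 17430
29th: 17430 + 633 = 18063
30th: 18063 + 633 = 18696
31st: 18696 + 633 = 19329
32nd: 19329 + 633 = 19962

15531, 16164, 16797, 17430, 18063, 18696, 19329, 19962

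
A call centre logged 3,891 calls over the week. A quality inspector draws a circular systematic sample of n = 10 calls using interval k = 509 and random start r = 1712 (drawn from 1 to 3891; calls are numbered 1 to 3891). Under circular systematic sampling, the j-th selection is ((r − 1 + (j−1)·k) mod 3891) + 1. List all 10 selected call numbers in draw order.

Selection 1: 1712
Selection 2: 1712 + 509 = 2221
Selection 3: 2221 + 509 = 2730
Selection 4: 2730 + 509 = 3239
Selection 5: 3239 + 509 = 3748
Selection 6: 3748 + 509 = 4257 → 4257 − 3891 = 366
Selection 7: 366 + 509 = 875
Selection 8: 875 + 509 = 1384
Selection 9: 1384 + 509 = 1893
Selection 10: 1893 + 509 = 2402

1712, 2221, 2730, 3239, 3748, 366, 875, 1384, 1893, 2402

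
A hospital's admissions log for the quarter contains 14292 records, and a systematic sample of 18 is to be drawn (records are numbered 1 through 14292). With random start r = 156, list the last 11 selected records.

k = N/n = 14292/18 = 794
8th selection = 156 + 7×794 = 5714
9th: 5714 + 794 = 6508
10th: 6508 + 794 = 7302
11th: 7302 + 794 = 8096
12th: 8096 + 794 = 8890
13th: 8890 + 794 = 9684
14th: 9684 + 794 = 10478
15th: 10478 + 794 = 11272
16th: 11272 + 794 = 12066
17th: 12066 + 794 = 12860
18th: 12860 + 794 = 13654

5714, 6508, 7302, 8096, 8890, 9684, 10478, 11272, 12066, 12860, 13654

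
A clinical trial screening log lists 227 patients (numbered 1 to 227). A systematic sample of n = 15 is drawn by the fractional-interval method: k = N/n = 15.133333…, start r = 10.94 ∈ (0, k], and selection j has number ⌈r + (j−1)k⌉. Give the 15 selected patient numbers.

11, 27, 42, 57, 72, 87, 102, 117, 133, 148, 163, 178, 193, 208, 223

j=1: r + 0k = 10.94 → ⌈·⌉ = 11
j=2: r + 1k = 26.073333… → ⌈·⌉ = 27
j=3: r + 2k = 41.206666… → ⌈·⌉ = 42
j=4: r + 3k = 56.34 → ⌈·⌉ = 57
j=5: r + 4k = 71.473333… → ⌈·⌉ = 72
j=6: r + 5k = 86.606666… → ⌈·⌉ = 87
j=7: r + 6k = 101.74 → ⌈·⌉ = 102
j=8: r + 7k = 116.873333… → ⌈·⌉ = 117
j=9: r + 8k = 132.006666… → ⌈·⌉ = 133
j=10: r + 9k = 147.14 → ⌈·⌉ = 148
j=11: r + 10k = 162.273333… → ⌈·⌉ = 163
j=12: r + 11k = 177.406666… → ⌈·⌉ = 178
j=13: r + 12k = 192.54 → ⌈·⌉ = 193
j=14: r + 13k = 207.673333… → ⌈·⌉ = 208
j=15: r + 14k = 222.806666… → ⌈·⌉ = 223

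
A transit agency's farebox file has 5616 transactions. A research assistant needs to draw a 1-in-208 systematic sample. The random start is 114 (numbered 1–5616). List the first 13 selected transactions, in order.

transaction 1: 114
transaction 2: 114 + 208 = 322
transaction 3: 322 + 208 = 530
transaction 4: 530 + 208 = 738
transaction 5: 738 + 208 = 946
transaction 6: 946 + 208 = 1154
transaction 7: 1154 + 208 = 1362
transaction 8: 1362 + 208 = 1570
transaction 9: 1570 + 208 = 1778
transaction 10: 1778 + 208 = 1986
transaction 11: 1986 + 208 = 2194
transaction 12: 2194 + 208 = 2402
transaction 13: 2402 + 208 = 2610

114, 322, 530, 738, 946, 1154, 1362, 1570, 1778, 1986, 2194, 2402, 2610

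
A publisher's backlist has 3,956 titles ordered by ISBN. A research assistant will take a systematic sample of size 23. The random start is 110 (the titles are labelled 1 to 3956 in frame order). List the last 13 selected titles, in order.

1830, 2002, 2174, 2346, 2518, 2690, 2862, 3034, 3206, 3378, 3550, 3722, 3894

k = N/n = 3956/23 = 172
11th selection = 110 + 10×172 = 1830
12th: 1830 + 172 = 2002
13th: 2002 + 172 = 2174
14th: 2174 + 172 = 2346
15th: 2346 + 172 = 2518
16th: 2518 + 172 = 2690
17th: 2690 + 172 = 2862
18th: 2862 + 172 = 3034
19th: 3034 + 172 = 3206
20th: 3206 + 172 = 3378
21st: 3378 + 172 = 3550
22nd: 3550 + 172 = 3722
23rd: 3722 + 172 = 3894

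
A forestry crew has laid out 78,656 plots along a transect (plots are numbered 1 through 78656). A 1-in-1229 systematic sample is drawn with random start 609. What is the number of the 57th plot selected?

69433

k = 1229
57th selection = r + (57−1)·k = 609 + 56×1229 = 609 + 68824 = 69433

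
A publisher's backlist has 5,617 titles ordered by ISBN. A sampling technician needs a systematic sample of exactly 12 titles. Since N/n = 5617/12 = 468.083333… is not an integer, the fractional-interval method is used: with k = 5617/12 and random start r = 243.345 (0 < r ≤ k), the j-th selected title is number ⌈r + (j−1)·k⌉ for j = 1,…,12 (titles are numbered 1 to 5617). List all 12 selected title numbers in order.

j=1: r + 0k = 243.345 → ⌈·⌉ = 244
j=2: r + 1k = 711.428333… → ⌈·⌉ = 712
j=3: r + 2k = 1179.511666… → ⌈·⌉ = 1180
j=4: r + 3k = 1647.595 → ⌈·⌉ = 1648
j=5: r + 4k = 2115.678333… → ⌈·⌉ = 2116
j=6: r + 5k = 2583.761666… → ⌈·⌉ = 2584
j=7: r + 6k = 3051.845 → ⌈·⌉ = 3052
j=8: r + 7k = 3519.928333… → ⌈·⌉ = 3520
j=9: r + 8k = 3988.011666… → ⌈·⌉ = 3989
j=10: r + 9k = 4456.095 → ⌈·⌉ = 4457
j=11: r + 10k = 4924.178333… → ⌈·⌉ = 4925
j=12: r + 11k = 5392.261666… → ⌈·⌉ = 5393

244, 712, 1180, 1648, 2116, 2584, 3052, 3520, 3989, 4457, 4925, 5393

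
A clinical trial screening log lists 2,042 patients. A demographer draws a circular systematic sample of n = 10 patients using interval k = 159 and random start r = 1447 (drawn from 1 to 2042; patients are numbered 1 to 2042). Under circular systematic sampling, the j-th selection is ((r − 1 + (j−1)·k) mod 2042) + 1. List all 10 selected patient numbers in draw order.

1447, 1606, 1765, 1924, 41, 200, 359, 518, 677, 836

Selection 1: 1447
Selection 2: 1447 + 159 = 1606
Selection 3: 1606 + 159 = 1765
Selection 4: 1765 + 159 = 1924
Selection 5: 1924 + 159 = 2083 → 2083 − 2042 = 41
Selection 6: 41 + 159 = 200
Selection 7: 200 + 159 = 359
Selection 8: 359 + 159 = 518
Selection 9: 518 + 159 = 677
Selection 10: 677 + 159 = 836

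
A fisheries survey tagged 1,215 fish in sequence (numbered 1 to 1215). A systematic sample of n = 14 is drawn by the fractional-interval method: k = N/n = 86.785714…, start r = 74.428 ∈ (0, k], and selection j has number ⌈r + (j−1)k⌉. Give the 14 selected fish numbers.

75, 162, 248, 335, 422, 509, 596, 682, 769, 856, 943, 1030, 1116, 1203

j=1: r + 0k = 74.428 → ⌈·⌉ = 75
j=2: r + 1k = 161.213714… → ⌈·⌉ = 162
j=3: r + 2k = 247.999428… → ⌈·⌉ = 248
j=4: r + 3k = 334.785142… → ⌈·⌉ = 335
j=5: r + 4k = 421.570857… → ⌈·⌉ = 422
j=6: r + 5k = 508.356571… → ⌈·⌉ = 509
j=7: r + 6k = 595.142285… → ⌈·⌉ = 596
j=8: r + 7k = 681.928 → ⌈·⌉ = 682
j=9: r + 8k = 768.713714… → ⌈·⌉ = 769
j=10: r + 9k = 855.499428… → ⌈·⌉ = 856
j=11: r + 10k = 942.285142… → ⌈·⌉ = 943
j=12: r + 11k = 1029.070857… → ⌈·⌉ = 1030
j=13: r + 12k = 1115.856571… → ⌈·⌉ = 1116
j=14: r + 13k = 1202.642285… → ⌈·⌉ = 1203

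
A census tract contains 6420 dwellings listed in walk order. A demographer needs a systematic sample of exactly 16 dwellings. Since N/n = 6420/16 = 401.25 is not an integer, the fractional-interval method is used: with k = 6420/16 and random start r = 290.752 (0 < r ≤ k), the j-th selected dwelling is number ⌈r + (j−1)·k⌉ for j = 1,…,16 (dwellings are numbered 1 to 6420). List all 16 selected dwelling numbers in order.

j=1: r + 0k = 290.752 → ⌈·⌉ = 291
j=2: r + 1k = 692.002 → ⌈·⌉ = 693
j=3: r + 2k = 1093.252 → ⌈·⌉ = 1094
j=4: r + 3k = 1494.502 → ⌈·⌉ = 1495
j=5: r + 4k = 1895.752 → ⌈·⌉ = 1896
j=6: r + 5k = 2297.002 → ⌈·⌉ = 2298
j=7: r + 6k = 2698.252 → ⌈·⌉ = 2699
j=8: r + 7k = 3099.502 → ⌈·⌉ = 3100
j=9: r + 8k = 3500.752 → ⌈·⌉ = 3501
j=10: r + 9k = 3902.002 → ⌈·⌉ = 3903
j=11: r + 10k = 4303.252 → ⌈·⌉ = 4304
j=12: r + 11k = 4704.502 → ⌈·⌉ = 4705
j=13: r + 12k = 5105.752 → ⌈·⌉ = 5106
j=14: r + 13k = 5507.002 → ⌈·⌉ = 5508
j=15: r + 14k = 5908.252 → ⌈·⌉ = 5909
j=16: r + 15k = 6309.502 → ⌈·⌉ = 6310

291, 693, 1094, 1495, 1896, 2298, 2699, 3100, 3501, 3903, 4304, 4705, 5106, 5508, 5909, 6310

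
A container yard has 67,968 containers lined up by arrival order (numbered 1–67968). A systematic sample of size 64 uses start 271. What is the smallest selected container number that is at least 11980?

13015

k = 67968/64 = 1062
Steps past start: ⌈(11980 − 271)/1062⌉ = ⌈11709/1062⌉ = 12
Selected container: 271 + 12×1062 = 13015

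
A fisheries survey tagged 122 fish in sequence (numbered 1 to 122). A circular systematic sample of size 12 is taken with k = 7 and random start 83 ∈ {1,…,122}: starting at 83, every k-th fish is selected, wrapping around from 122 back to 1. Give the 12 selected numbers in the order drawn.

Selection 1: 83
Selection 2: 83 + 7 = 90
Selection 3: 90 + 7 = 97
Selection 4: 97 + 7 = 104
Selection 5: 104 + 7 = 111
Selection 6: 111 + 7 = 118
Selection 7: 118 + 7 = 125 → 125 − 122 = 3
Selection 8: 3 + 7 = 10
Selection 9: 10 + 7 = 17
Selection 10: 17 + 7 = 24
Selection 11: 24 + 7 = 31
Selection 12: 31 + 7 = 38

83, 90, 97, 104, 111, 118, 3, 10, 17, 24, 31, 38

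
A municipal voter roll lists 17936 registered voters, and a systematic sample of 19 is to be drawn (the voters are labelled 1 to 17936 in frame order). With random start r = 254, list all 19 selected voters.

k = N/n = 17936/19 = 944
voter 1: 254
voter 2: 254 + 944 = 1198
voter 3: 1198 + 944 = 2142
voter 4: 2142 + 944 = 3086
voter 5: 3086 + 944 = 4030
voter 6: 4030 + 944 = 4974
voter 7: 4974 + 944 = 5918
voter 8: 5918 + 944 = 6862
voter 9: 6862 + 944 = 7806
voter 10: 7806 + 944 = 8750
voter 11: 8750 + 944 = 9694
voter 12: 9694 + 944 = 10638
voter 13: 10638 + 944 = 11582
voter 14: 11582 + 944 = 12526
voter 15: 12526 + 944 = 13470
voter 16: 13470 + 944 = 14414
voter 17: 14414 + 944 = 15358
voter 18: 15358 + 944 = 16302
voter 19: 16302 + 944 = 17246

254, 1198, 2142, 3086, 4030, 4974, 5918, 6862, 7806, 8750, 9694, 10638, 11582, 12526, 13470, 14414, 15358, 16302, 17246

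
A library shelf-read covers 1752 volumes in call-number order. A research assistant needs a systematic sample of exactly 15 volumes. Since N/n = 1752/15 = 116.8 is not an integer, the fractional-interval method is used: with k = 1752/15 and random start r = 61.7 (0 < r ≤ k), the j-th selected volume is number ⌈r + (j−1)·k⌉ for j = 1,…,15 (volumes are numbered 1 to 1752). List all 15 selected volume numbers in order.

62, 179, 296, 413, 529, 646, 763, 880, 997, 1113, 1230, 1347, 1464, 1581, 1697

j=1: r + 0k = 61.7 → ⌈·⌉ = 62
j=2: r + 1k = 178.5 → ⌈·⌉ = 179
j=3: r + 2k = 295.3 → ⌈·⌉ = 296
j=4: r + 3k = 412.1 → ⌈·⌉ = 413
j=5: r + 4k = 528.9 → ⌈·⌉ = 529
j=6: r + 5k = 645.7 → ⌈·⌉ = 646
j=7: r + 6k = 762.5 → ⌈·⌉ = 763
j=8: r + 7k = 879.3 → ⌈·⌉ = 880
j=9: r + 8k = 996.1 → ⌈·⌉ = 997
j=10: r + 9k = 1112.9 → ⌈·⌉ = 1113
j=11: r + 10k = 1229.7 → ⌈·⌉ = 1230
j=12: r + 11k = 1346.5 → ⌈·⌉ = 1347
j=13: r + 12k = 1463.3 → ⌈·⌉ = 1464
j=14: r + 13k = 1580.1 → ⌈·⌉ = 1581
j=15: r + 14k = 1696.9 → ⌈·⌉ = 1697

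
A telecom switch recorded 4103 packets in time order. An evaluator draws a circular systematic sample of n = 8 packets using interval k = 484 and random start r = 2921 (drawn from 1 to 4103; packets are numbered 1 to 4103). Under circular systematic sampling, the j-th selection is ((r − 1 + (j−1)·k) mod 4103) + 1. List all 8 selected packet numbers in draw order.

2921, 3405, 3889, 270, 754, 1238, 1722, 2206

Selection 1: 2921
Selection 2: 2921 + 484 = 3405
Selection 3: 3405 + 484 = 3889
Selection 4: 3889 + 484 = 4373 → 4373 − 4103 = 270
Selection 5: 270 + 484 = 754
Selection 6: 754 + 484 = 1238
Selection 7: 1238 + 484 = 1722
Selection 8: 1722 + 484 = 2206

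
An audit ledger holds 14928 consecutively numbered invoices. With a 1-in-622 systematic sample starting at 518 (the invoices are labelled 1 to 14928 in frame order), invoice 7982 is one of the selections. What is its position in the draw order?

k = 622
position = (7982 − 518)/622 + 1 = 7464/622 + 1 = 12 + 1 = 13

13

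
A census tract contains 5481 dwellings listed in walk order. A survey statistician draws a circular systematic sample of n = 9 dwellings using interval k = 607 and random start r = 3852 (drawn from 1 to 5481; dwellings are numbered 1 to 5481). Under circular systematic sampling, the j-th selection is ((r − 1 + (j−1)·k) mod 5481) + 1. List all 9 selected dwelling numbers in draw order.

Selection 1: 3852
Selection 2: 3852 + 607 = 4459
Selection 3: 4459 + 607 = 5066
Selection 4: 5066 + 607 = 5673 → 5673 − 5481 = 192
Selection 5: 192 + 607 = 799
Selection 6: 799 + 607 = 1406
Selection 7: 1406 + 607 = 2013
Selection 8: 2013 + 607 = 2620
Selection 9: 2620 + 607 = 3227

3852, 4459, 5066, 192, 799, 1406, 2013, 2620, 3227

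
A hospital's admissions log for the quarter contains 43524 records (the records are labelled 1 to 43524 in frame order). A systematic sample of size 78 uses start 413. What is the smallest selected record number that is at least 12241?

12689

k = 43524/78 = 558
Steps past start: ⌈(12241 − 413)/558⌉ = ⌈11828/558⌉ = 22
Selected record: 413 + 22×558 = 12689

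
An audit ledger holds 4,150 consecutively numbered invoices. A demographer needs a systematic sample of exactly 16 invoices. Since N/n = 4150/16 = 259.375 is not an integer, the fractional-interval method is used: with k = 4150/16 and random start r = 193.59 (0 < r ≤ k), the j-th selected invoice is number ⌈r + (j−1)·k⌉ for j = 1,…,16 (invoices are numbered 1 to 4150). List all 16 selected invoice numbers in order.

j=1: r + 0k = 193.59 → ⌈·⌉ = 194
j=2: r + 1k = 452.965 → ⌈·⌉ = 453
j=3: r + 2k = 712.34 → ⌈·⌉ = 713
j=4: r + 3k = 971.715 → ⌈·⌉ = 972
j=5: r + 4k = 1231.09 → ⌈·⌉ = 1232
j=6: r + 5k = 1490.465 → ⌈·⌉ = 1491
j=7: r + 6k = 1749.84 → ⌈·⌉ = 1750
j=8: r + 7k = 2009.215 → ⌈·⌉ = 2010
j=9: r + 8k = 2268.59 → ⌈·⌉ = 2269
j=10: r + 9k = 2527.965 → ⌈·⌉ = 2528
j=11: r + 10k = 2787.34 → ⌈·⌉ = 2788
j=12: r + 11k = 3046.715 → ⌈·⌉ = 3047
j=13: r + 12k = 3306.09 → ⌈·⌉ = 3307
j=14: r + 13k = 3565.465 → ⌈·⌉ = 3566
j=15: r + 14k = 3824.84 → ⌈·⌉ = 3825
j=16: r + 15k = 4084.215 → ⌈·⌉ = 4085

194, 453, 713, 972, 1232, 1491, 1750, 2010, 2269, 2528, 2788, 3047, 3307, 3566, 3825, 4085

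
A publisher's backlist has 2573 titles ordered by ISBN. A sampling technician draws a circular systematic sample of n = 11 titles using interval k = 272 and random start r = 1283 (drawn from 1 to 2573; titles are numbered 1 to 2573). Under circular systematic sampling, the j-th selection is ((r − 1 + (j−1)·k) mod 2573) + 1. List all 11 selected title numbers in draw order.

Selection 1: 1283
Selection 2: 1283 + 272 = 1555
Selection 3: 1555 + 272 = 1827
Selection 4: 1827 + 272 = 2099
Selection 5: 2099 + 272 = 2371
Selection 6: 2371 + 272 = 2643 → 2643 − 2573 = 70
Selection 7: 70 + 272 = 342
Selection 8: 342 + 272 = 614
Selection 9: 614 + 272 = 886
Selection 10: 886 + 272 = 1158
Selection 11: 1158 + 272 = 1430

1283, 1555, 1827, 2099, 2371, 70, 342, 614, 886, 1158, 1430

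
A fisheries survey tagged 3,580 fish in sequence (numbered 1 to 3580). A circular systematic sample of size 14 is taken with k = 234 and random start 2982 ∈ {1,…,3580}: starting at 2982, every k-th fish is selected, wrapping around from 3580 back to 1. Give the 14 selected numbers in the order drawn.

2982, 3216, 3450, 104, 338, 572, 806, 1040, 1274, 1508, 1742, 1976, 2210, 2444

Selection 1: 2982
Selection 2: 2982 + 234 = 3216
Selection 3: 3216 + 234 = 3450
Selection 4: 3450 + 234 = 3684 → 3684 − 3580 = 104
Selection 5: 104 + 234 = 338
Selection 6: 338 + 234 = 572
Selection 7: 572 + 234 = 806
Selection 8: 806 + 234 = 1040
Selection 9: 1040 + 234 = 1274
Selection 10: 1274 + 234 = 1508
Selection 11: 1508 + 234 = 1742
Selection 12: 1742 + 234 = 1976
Selection 13: 1976 + 234 = 2210
Selection 14: 2210 + 234 = 2444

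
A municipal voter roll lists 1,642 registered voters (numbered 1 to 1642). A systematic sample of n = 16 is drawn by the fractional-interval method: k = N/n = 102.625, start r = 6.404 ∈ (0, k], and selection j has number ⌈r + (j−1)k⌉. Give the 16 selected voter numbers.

j=1: r + 0k = 6.404 → ⌈·⌉ = 7
j=2: r + 1k = 109.029 → ⌈·⌉ = 110
j=3: r + 2k = 211.654 → ⌈·⌉ = 212
j=4: r + 3k = 314.279 → ⌈·⌉ = 315
j=5: r + 4k = 416.904 → ⌈·⌉ = 417
j=6: r + 5k = 519.529 → ⌈·⌉ = 520
j=7: r + 6k = 622.154 → ⌈·⌉ = 623
j=8: r + 7k = 724.779 → ⌈·⌉ = 725
j=9: r + 8k = 827.404 → ⌈·⌉ = 828
j=10: r + 9k = 930.029 → ⌈·⌉ = 931
j=11: r + 10k = 1032.654 → ⌈·⌉ = 1033
j=12: r + 11k = 1135.279 → ⌈·⌉ = 1136
j=13: r + 12k = 1237.904 → ⌈·⌉ = 1238
j=14: r + 13k = 1340.529 → ⌈·⌉ = 1341
j=15: r + 14k = 1443.154 → ⌈·⌉ = 1444
j=16: r + 15k = 1545.779 → ⌈·⌉ = 1546

7, 110, 212, 315, 417, 520, 623, 725, 828, 931, 1033, 1136, 1238, 1341, 1444, 1546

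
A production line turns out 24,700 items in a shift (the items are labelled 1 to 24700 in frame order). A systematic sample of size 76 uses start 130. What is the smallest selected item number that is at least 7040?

7280

k = 24700/76 = 325
Steps past start: ⌈(7040 − 130)/325⌉ = ⌈6910/325⌉ = 22
Selected item: 130 + 22×325 = 7280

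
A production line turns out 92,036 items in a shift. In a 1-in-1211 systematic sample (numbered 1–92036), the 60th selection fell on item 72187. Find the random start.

k = 1211
r = 72187 − (60−1)×1211 = 72187 − 71449 = 738

738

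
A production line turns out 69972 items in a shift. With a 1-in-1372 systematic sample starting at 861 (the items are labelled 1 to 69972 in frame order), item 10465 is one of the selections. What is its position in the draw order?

k = 1372
position = (10465 − 861)/1372 + 1 = 9604/1372 + 1 = 7 + 1 = 8

8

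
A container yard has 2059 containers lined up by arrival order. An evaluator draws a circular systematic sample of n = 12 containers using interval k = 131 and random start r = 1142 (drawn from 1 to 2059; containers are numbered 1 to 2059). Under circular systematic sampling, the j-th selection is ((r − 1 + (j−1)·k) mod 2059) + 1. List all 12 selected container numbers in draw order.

Selection 1: 1142
Selection 2: 1142 + 131 = 1273
Selection 3: 1273 + 131 = 1404
Selection 4: 1404 + 131 = 1535
Selection 5: 1535 + 131 = 1666
Selection 6: 1666 + 131 = 1797
Selection 7: 1797 + 131 = 1928
Selection 8: 1928 + 131 = 2059
Selection 9: 2059 + 131 = 2190 → 2190 − 2059 = 131
Selection 10: 131 + 131 = 262
Selection 11: 262 + 131 = 393
Selection 12: 393 + 131 = 524

1142, 1273, 1404, 1535, 1666, 1797, 1928, 2059, 131, 262, 393, 524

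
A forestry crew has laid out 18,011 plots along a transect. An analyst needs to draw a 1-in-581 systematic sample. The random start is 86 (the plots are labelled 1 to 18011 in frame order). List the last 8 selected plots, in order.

24th selection = 86 + 23×581 = 13449
25th: 13449 + 581 = 14030
26th: 14030 + 581 = 14611
27th: 14611 + 581 = 15192
28th: 15192 + 581 = 15773
29th: 15773 + 581 = 16354
30th: 16354 + 581 = 16935
31st: 16935 + 581 = 17516

13449, 14030, 14611, 15192, 15773, 16354, 16935, 17516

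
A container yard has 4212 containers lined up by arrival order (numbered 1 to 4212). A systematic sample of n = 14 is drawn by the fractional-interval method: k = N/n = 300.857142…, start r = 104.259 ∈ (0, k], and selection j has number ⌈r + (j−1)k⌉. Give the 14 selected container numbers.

j=1: r + 0k = 104.259 → ⌈·⌉ = 105
j=2: r + 1k = 405.116142… → ⌈·⌉ = 406
j=3: r + 2k = 705.973285… → ⌈·⌉ = 706
j=4: r + 3k = 1006.830428… → ⌈·⌉ = 1007
j=5: r + 4k = 1307.687571… → ⌈·⌉ = 1308
j=6: r + 5k = 1608.544714… → ⌈·⌉ = 1609
j=7: r + 6k = 1909.401857… → ⌈·⌉ = 1910
j=8: r + 7k = 2210.259 → ⌈·⌉ = 2211
j=9: r + 8k = 2511.116142… → ⌈·⌉ = 2512
j=10: r + 9k = 2811.973285… → ⌈·⌉ = 2812
j=11: r + 10k = 3112.830428… → ⌈·⌉ = 3113
j=12: r + 11k = 3413.687571… → ⌈·⌉ = 3414
j=13: r + 12k = 3714.544714… → ⌈·⌉ = 3715
j=14: r + 13k = 4015.401857… → ⌈·⌉ = 4016

105, 406, 706, 1007, 1308, 1609, 1910, 2211, 2512, 2812, 3113, 3414, 3715, 4016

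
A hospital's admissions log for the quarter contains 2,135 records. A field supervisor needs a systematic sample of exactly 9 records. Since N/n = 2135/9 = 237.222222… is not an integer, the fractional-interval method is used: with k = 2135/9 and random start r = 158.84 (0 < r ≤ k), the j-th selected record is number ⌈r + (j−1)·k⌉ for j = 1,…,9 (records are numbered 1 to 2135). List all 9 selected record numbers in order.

j=1: r + 0k = 158.84 → ⌈·⌉ = 159
j=2: r + 1k = 396.062222… → ⌈·⌉ = 397
j=3: r + 2k = 633.284444… → ⌈·⌉ = 634
j=4: r + 3k = 870.506666… → ⌈·⌉ = 871
j=5: r + 4k = 1107.728888… → ⌈·⌉ = 1108
j=6: r + 5k = 1344.951111… → ⌈·⌉ = 1345
j=7: r + 6k = 1582.173333… → ⌈·⌉ = 1583
j=8: r + 7k = 1819.395555… → ⌈·⌉ = 1820
j=9: r + 8k = 2056.617777… → ⌈·⌉ = 2057

159, 397, 634, 871, 1108, 1345, 1583, 1820, 2057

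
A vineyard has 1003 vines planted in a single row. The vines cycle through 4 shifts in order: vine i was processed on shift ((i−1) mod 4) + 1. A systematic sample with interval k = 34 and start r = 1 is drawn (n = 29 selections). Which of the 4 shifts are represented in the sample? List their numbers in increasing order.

Consecutive selections differ by k = 34, so their shift numbers differ by 34 mod 4 = 2.
gcd(34, 4) = 2, so the sample visits 4/2 = 2 distinct residues mod 4.
Start 1 is shift 1; the shifts hit are 1, 3.

1, 3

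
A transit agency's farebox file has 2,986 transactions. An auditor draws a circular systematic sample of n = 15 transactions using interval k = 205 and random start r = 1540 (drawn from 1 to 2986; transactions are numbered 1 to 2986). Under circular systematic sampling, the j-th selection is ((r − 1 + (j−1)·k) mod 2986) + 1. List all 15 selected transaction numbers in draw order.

Selection 1: 1540
Selection 2: 1540 + 205 = 1745
Selection 3: 1745 + 205 = 1950
Selection 4: 1950 + 205 = 2155
Selection 5: 2155 + 205 = 2360
Selection 6: 2360 + 205 = 2565
Selection 7: 2565 + 205 = 2770
Selection 8: 2770 + 205 = 2975
Selection 9: 2975 + 205 = 3180 → 3180 − 2986 = 194
Selection 10: 194 + 205 = 399
Selection 11: 399 + 205 = 604
Selection 12: 604 + 205 = 809
Selection 13: 809 + 205 = 1014
Selection 14: 1014 + 205 = 1219
Selection 15: 1219 + 205 = 1424

1540, 1745, 1950, 2155, 2360, 2565, 2770, 2975, 194, 399, 604, 809, 1014, 1219, 1424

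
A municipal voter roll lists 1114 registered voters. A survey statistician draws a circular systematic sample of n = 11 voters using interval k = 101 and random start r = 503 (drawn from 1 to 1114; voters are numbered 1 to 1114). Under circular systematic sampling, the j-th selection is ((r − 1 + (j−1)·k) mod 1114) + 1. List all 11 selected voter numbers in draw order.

503, 604, 705, 806, 907, 1008, 1109, 96, 197, 298, 399

Selection 1: 503
Selection 2: 503 + 101 = 604
Selection 3: 604 + 101 = 705
Selection 4: 705 + 101 = 806
Selection 5: 806 + 101 = 907
Selection 6: 907 + 101 = 1008
Selection 7: 1008 + 101 = 1109
Selection 8: 1109 + 101 = 1210 → 1210 − 1114 = 96
Selection 9: 96 + 101 = 197
Selection 10: 197 + 101 = 298
Selection 11: 298 + 101 = 399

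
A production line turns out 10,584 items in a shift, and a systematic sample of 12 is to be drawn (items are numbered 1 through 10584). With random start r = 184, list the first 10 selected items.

184, 1066, 1948, 2830, 3712, 4594, 5476, 6358, 7240, 8122

k = N/n = 10584/12 = 882
item 1: 184
item 2: 184 + 882 = 1066
item 3: 1066 + 882 = 1948
item 4: 1948 + 882 = 2830
item 5: 2830 + 882 = 3712
item 6: 3712 + 882 = 4594
item 7: 4594 + 882 = 5476
item 8: 5476 + 882 = 6358
item 9: 6358 + 882 = 7240
item 10: 7240 + 882 = 8122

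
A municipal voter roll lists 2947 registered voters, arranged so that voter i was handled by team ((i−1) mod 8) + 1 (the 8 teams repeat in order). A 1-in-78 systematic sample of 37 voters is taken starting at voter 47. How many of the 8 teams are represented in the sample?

4

Consecutive selections differ by k = 78, so their team numbers differ by 78 mod 8 = 6.
gcd(78, 8) = 2, so the sample visits 8/2 = 4 distinct residues mod 8.
Start 47 is team 7; the teams hit are 1, 3, 5, 7.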